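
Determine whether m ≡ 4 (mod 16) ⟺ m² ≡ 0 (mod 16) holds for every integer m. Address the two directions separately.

The forward direction holds; the converse fails.

[⇐] This fails: take m = 0. Then 0² = 0 ≡ 0 (mod 16), yet 0 ≡ 0 (mod 16), not 4.

[⇒] Suppose m ≡ 4 (mod 16). Write m = 16j + 4. Then (16j + 4)² = 256j² + 128j + 16 = 16(16j² + 8j + 1) + 0, so m² ≡ 0 (mod 16).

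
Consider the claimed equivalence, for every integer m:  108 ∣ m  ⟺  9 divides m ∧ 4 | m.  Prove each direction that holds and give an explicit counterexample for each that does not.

The forward direction holds; the converse fails.

[⇐] This fails: take m = 36. Both 9 ∣ 36 and 4 ∣ 36, yet 36 is not a multiple of 108 (since 36 = 0·108 + 36), so 108 ∤ 36.

[⇒] If 108 ∣ m, write m = 108q. Since 108 = 12·9, m = 9·(12q), so 9 ∣ m; and since 108 = 27·4, m = 4·(27q), so 4 ∣ m.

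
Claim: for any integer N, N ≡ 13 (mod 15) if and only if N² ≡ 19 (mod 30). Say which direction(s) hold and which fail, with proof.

(⟹) This fails: take N = 28. Then 28 ≡ 13 (mod 15), but 28² = 784 ≡ 4 (mod 30), not 19.

(⟸) This fails: take N = 7. Then 7² = 49 ≡ 19 (mod 30), yet 7 ≡ 7 (mod 15), not 13.

Both directions fail.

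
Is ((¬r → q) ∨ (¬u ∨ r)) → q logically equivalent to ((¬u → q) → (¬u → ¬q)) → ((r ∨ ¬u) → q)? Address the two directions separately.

Equivalent; both directions hold.

(→) Assume the antecedent. If q is true, the consequent reduces to true regardless of the other variables. If q is false, the antecedent forces (r = F, u = T, q = F), and the consequent holds there. Either way the consequent holds.

(←) Assume the antecedent. If q is true, ((¬r → q) ∨ (¬u ∨ r)) → q reduces to true regardless of the other variables. If q is false, the antecedent forces (r = F, u = T, q = F), and ((¬r → q) ∨ (¬u ∨ r)) → q holds there. Either way ((¬r → q) ∨ (¬u ∨ r)) → q holds.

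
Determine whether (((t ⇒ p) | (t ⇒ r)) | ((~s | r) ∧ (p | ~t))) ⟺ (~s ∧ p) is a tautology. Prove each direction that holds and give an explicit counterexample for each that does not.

Only the converse holds.

(⟹) This fails. Under r = F, s = F, t = F, p = F, the left side is true but the right side is false.

(⟸) Assume the antecedent. If r is true, the consequent reduces to true regardless of the other variables. If r is false, the antecedent forces (r = F, s = F, t = F, p = T) or (r = F, s = F, t = T, p = T), and the consequent holds there. Either way the consequent holds.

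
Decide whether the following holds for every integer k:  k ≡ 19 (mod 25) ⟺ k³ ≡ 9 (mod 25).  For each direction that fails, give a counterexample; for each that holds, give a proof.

Both directions hold.

Forward direction. Suppose k ≡ 19 (mod 25). Write k = 25j + 19. Then (25j + 19)³ = 15625j³ + 35625j² + 27075j + 6859 = 25(625j³ + 1425j² + 1083j + 274) + 9, so k³ ≡ 9 (mod 25).

Converse. Suppose k³ ≡ 9 (mod 25). The only residue r in {0, …, 24} with r³ ≡ 9 (mod 25) is r = 19, so k ≡ 19 (mod 25).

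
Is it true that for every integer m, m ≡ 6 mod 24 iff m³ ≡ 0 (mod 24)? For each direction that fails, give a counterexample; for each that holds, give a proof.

(⇒) holds; (⇐) fails.

(⇒) Suppose m ≡ 6 mod 24. Write m = 24j + 6. Then (24j + 6)³ = 13824j³ + 10368j² + 2592j + 216 = 24(576j³ + 432j² + 108j + 9) + 0, so m³ ≡ 0 (mod 24).

(⇐) This fails: take m = 0. Then 0³ = 0 ≡ 0 (mod 24), yet 0 ≡ 0 (mod 24), not 6.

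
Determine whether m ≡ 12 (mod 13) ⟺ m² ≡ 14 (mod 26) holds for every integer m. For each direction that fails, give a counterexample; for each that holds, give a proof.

Forward direction. This fails: take m = 25. Then 25 ≡ 12 (mod 13), but 25² = 625 ≡ 1 (mod 26), not 14.

Converse. This fails: take m = 14. Then 14² = 196 ≡ 14 (mod 26), yet 14 ≡ 1 (mod 13), not 12.

Neither direction holds.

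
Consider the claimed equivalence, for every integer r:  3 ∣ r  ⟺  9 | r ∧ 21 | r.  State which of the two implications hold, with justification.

The forward direction fails; the converse holds.

(⇐) Suppose 9 ∣ r and 21 ∣ r. Any common multiple of 9 and 21 is a multiple of their lcm; here lcm(9, 21) = 9·21/gcd(9, 21) = 189/3 = 63, so 63 ∣ r. Since 3 ∣ 63, it follows that 3 ∣ r.

(⇒) This fails: take r = 3. Certainly 3 ∣ 3, but 9 ∤ 3.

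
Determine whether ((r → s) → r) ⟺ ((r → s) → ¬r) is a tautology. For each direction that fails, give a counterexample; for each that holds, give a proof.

(→) This fails. Under r = T, s = T, the left side is true but the right side is false.

(←) This fails. Under r = F, s = F, the left side is false but the right side is true.

Both directions fail.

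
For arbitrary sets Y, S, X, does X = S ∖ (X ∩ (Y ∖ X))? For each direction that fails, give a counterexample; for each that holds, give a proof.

(⊆) This inclusion fails. Take Y = ∅, S = ∅, X = {1}; then 1 ∈ X but 1 ∉ S ∖ (X ∩ (Y ∖ X)).

(⊇) This inclusion fails. Take Y = ∅, S = {1}, X = ∅; then 1 ∈ S ∖ (X ∩ (Y ∖ X)) but 1 ∉ X.

Both inclusions fail.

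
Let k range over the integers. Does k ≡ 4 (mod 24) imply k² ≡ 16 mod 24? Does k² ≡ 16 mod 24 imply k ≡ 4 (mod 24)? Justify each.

(←) This fails: take k = 8. Then 8² = 64 ≡ 16 (mod 24), yet 8 ≡ 8 (mod 24), not 4.

(→) Suppose k ≡ 4 (mod 24). Write k = 24j + 4. Then (24j + 4)² = 576j² + 192j + 16 = 24(24j² + 8j) + 16, so k² ≡ 16 (mod 24).

Only the forward implication holds.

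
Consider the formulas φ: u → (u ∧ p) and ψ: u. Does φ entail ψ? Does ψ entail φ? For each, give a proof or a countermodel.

Both directions fail.

(⟹) This fails. Under p = F, u = F, the left side is true but the right side is false.

(⟸) This fails. Under p = F, u = T, the left side is false but the right side is true.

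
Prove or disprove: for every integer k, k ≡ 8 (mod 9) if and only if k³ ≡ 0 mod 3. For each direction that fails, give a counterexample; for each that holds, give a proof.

Both directions fail.

(⟹) This fails: take k = 8. Then 8 ≡ 8 (mod 9), but 8³ = 512 ≡ 2 (mod 3), not 0.

(⟸) This fails: take k = 0. Then 0³ = 0 ≡ 0 (mod 3), yet 0 ≡ 0 (mod 9), not 8.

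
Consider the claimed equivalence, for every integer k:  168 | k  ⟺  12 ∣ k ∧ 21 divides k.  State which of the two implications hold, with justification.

Forward direction. If 168 ∣ k, write k = 168q. Since 168 = 14·12, k = 12·(14q), so 12 ∣ k; and since 168 = 8·21, k = 21·(8q), so 21 ∣ k.

Converse. This fails: take k = 84. Both 12 ∣ 84 and 21 ∣ 84, yet 84 is not a multiple of 168 (since 84 = 0·168 + 84), so 168 ∤ 84.

Only the forward direction holds.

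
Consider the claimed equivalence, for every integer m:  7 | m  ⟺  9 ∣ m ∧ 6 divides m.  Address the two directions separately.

(⇒) This fails: take m = 7. Certainly 7 ∣ 7, but 9 ∤ 7.

(⇐) This fails: take m = 18. Both 9 ∣ 18 and 6 ∣ 18, yet 18 is not a multiple of 7 (since 18 = 2·7 + 4), so 7 ∤ 18.

Neither direction holds.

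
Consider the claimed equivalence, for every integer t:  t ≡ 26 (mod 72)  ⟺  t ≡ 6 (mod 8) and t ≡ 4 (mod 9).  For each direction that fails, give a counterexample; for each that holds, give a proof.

(⇒) fails and (⇐) fails.

(⟹) This fails: t = 26 gives 26 ≡ 26 (mod 72) but 26 ≡ 2 (mod 8), so the conjunction on the right does not hold.

(⟸) This fails: t = 22 satisfies both congruences on the right (22 ≡ 6 mod 8 and 22 ≡ 4 mod 9) yet 22 ≡ 22 (mod 72), not 26.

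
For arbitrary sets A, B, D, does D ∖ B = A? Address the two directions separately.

Neither inclusion holds.

Forward inclusion. This inclusion fails. Take A = ∅, B = ∅, D = {1}; then 1 ∈ D ∖ B but 1 ∉ A.

Reverse inclusion. This inclusion fails. Take A = {1}, B = ∅, D = ∅; then 1 ∈ A but 1 ∉ D ∖ B.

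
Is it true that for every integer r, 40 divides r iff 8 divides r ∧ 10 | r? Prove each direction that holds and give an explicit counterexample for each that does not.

Both directions hold.

[⇐] Suppose 8 ∣ r and 10 ∣ r. Any common multiple of 8 and 10 is a multiple of their lcm; here lcm(8, 10) = 8·10/gcd(8, 10) = 80/2 = 40, so 40 ∣ r.

[⇒] If 40 ∣ r, write r = 40q. Since 40 = 5·8, r = 8·(5q), so 8 ∣ r; and since 40 = 4·10, r = 10·(4q), so 10 ∣ r.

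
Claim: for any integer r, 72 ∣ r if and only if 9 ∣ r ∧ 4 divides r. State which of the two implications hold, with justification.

Not equivalent: only (⇒) holds.

(⟹) If 72 ∣ r, write r = 72q. Since 72 = 8·9, r = 9·(8q), so 9 ∣ r; and since 72 = 18·4, r = 4·(18q), so 4 ∣ r.

(⟸) This fails: take r = 36. Both 9 ∣ 36 and 4 ∣ 36, yet 36 is not a multiple of 72 (since 36 = 0·72 + 36), so 72 ∤ 36.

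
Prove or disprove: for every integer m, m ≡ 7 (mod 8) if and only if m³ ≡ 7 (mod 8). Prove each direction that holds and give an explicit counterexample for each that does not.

The biconditional holds.

[⇒] Suppose m ≡ 7 (mod 8). Write m = 8j + 7. Then (8j + 7)³ = 512j³ + 1344j² + 1176j + 343 = 8(64j³ + 168j² + 147j + 42) + 7, so m³ ≡ 7 (mod 8).

[⇐] For the converse, argue contrapositively. If m ≢ 7 (mod 8), then m is congruent to one of 0, 1, 2, 3, 4, 5, 6 modulo 8, and these give m³ ≡ 0, 1, 0, 3, 0, 5, 0 respectively — never 7.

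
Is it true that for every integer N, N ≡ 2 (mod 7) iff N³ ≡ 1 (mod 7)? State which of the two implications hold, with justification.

Only the forward direction holds.

(→) Suppose N ≡ 2 (mod 7). Write N = 7j + 2. Then (7j + 2)³ = 343j³ + 294j² + 84j + 8 = 7(49j³ + 42j² + 12j + 1) + 1, so N³ ≡ 1 (mod 7).

(←) This fails: take N = 1. Then 1³ = 1 ≡ 1 (mod 7), yet 1 ≡ 1 (mod 7), not 2.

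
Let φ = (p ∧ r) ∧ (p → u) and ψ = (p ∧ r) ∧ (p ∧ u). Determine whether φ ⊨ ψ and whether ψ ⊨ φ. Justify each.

Equivalent; both directions hold.

(⟹) Assume the antecedent. If r is true, the antecedent forces (r = T, u = T, p = T), and (p ∧ r) ∧ (p ∧ u) holds there. If r is false, the antecedent cannot hold. Either way (p ∧ r) ∧ (p ∧ u) holds.

(⟸) Assume the antecedent. If r is true, the antecedent forces (r = T, u = T, p = T), and (p ∧ r) ∧ (p → u) holds there. If r is false, the antecedent cannot hold. Either way (p ∧ r) ∧ (p → u) holds.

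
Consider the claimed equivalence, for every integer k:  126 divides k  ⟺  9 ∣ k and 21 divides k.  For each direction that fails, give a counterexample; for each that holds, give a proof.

(⟸) This fails: take k = 63. Both 9 ∣ 63 and 21 ∣ 63, yet 63 is not a multiple of 126 (since 63 = 0·126 + 63), so 126 ∤ 63.

(⟹) If 126 ∣ k, write k = 126q. Since 126 = 14·9, k = 9·(14q), so 9 ∣ k; and since 126 = 6·21, k = 21·(6q), so 21 ∣ k.

The forward direction holds; the converse fails.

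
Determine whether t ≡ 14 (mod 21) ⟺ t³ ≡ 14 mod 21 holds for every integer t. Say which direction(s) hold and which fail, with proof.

(→) Suppose t ≡ 14 (mod 21). Write t = 21j + 14. Then (21j + 14)³ = 9261j³ + 18522j² + 12348j + 2744 = 21(441j³ + 882j² + 588j + 130) + 14, so t³ ≡ 14 (mod 21).

(←) Conversely, suppose t³ ≡ 14 (mod 21). The only residue r in {0, …, 20} with r³ ≡ 14 (mod 21) is r = 14, so t ≡ 14 (mod 21).

Both directions hold; the statement is true.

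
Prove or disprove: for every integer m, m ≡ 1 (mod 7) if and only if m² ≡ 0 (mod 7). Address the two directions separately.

Neither implication holds.

(→) This fails: take m = 1. Then 1 ≡ 1 (mod 7), but 1² = 1 ≡ 1 (mod 7), not 0.

(←) This fails: take m = 0. Then 0² = 0 ≡ 0 (mod 7), yet 0 ≡ 0 (mod 7), not 1.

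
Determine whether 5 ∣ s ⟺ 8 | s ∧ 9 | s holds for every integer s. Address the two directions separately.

Neither direction holds.

(→) This fails: take s = 5. Certainly 5 ∣ 5, but 8 ∤ 5.

(←) This fails: take s = 72. Both 8 ∣ 72 and 9 ∣ 72, yet 72 is not a multiple of 5 (since 72 = 14·5 + 2), so 5 ∤ 72.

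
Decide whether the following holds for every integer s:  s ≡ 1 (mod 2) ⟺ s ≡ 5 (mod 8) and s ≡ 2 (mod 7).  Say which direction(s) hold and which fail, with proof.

(⇒) This fails: s = 1 gives 1 ≡ 1 (mod 2) but 1 ≡ 1 (mod 8), so the conjunction on the right does not hold.

(⇐) Conversely, if s ≡ 5 (mod 8) and s ≡ 2 (mod 7), then by the Chinese remainder theorem s ≡ 37 (mod 56). Since 37 ≡ 1 (mod 2) and 2 ∣ 56, we get s ≡ 1 (mod 2).

(⇒) fails; (⇐) holds.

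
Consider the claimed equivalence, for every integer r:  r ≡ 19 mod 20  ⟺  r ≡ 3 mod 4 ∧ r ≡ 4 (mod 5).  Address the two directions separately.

Both implications hold.

(→) Suppose r ≡ 19 (mod 20); write r = 20j + 19. Since 4 ∣ 20, reducing mod 4 gives r ≡ 19 ≡ 3 (mod 4); since 5 ∣ 20, reducing mod 5 gives r ≡ 19 ≡ 4 (mod 5).

(←) Conversely, if r ≡ 3 (mod 4) and r ≡ 4 (mod 5), then by the Chinese remainder theorem r ≡ 19 (mod 20). This is exactly r ≡ 19 (mod 20).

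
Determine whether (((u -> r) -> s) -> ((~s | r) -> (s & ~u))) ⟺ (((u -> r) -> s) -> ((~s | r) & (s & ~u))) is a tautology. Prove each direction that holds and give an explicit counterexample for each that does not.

Forward direction. This fails. Under s = T, u = F, r = F, the left side is true but the right side is false.

Converse. Assume the antecedent. If u is true, the antecedent forces (s = F, u = T, r = T), and the consequent holds there. If u is false, the consequent reduces to true regardless of the other variables. Either way the consequent holds.

The forward direction fails; the converse holds.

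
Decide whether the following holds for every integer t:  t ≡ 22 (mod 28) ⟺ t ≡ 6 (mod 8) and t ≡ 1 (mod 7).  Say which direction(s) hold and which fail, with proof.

Only the reverse direction holds.

(⟹) This fails: t = 50 gives 50 ≡ 22 (mod 28) but 50 ≡ 2 (mod 8), so the conjunction on the right does not hold.

(⟸) Conversely, if t ≡ 6 (mod 8) and t ≡ 1 (mod 7), then by the Chinese remainder theorem t ≡ 22 (mod 56). Since 22 ≡ 22 (mod 28) and 28 ∣ 56, we get t ≡ 22 (mod 28).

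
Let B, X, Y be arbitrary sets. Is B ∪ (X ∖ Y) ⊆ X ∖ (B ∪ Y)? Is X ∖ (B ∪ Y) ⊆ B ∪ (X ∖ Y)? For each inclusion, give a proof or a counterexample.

(⊆) This inclusion fails. Take B = {1}, X = ∅, Y = ∅; then 1 ∈ B ∪ (X ∖ Y) but 1 ∉ X ∖ (B ∪ Y).

(⊇) Let x ∈ X ∖ (B ∪ Y). Then x ∈ X and x ∉ B, Y, from which x ∈ B ∪ (X ∖ Y).

The sets are not equal: only the reverse inclusion holds.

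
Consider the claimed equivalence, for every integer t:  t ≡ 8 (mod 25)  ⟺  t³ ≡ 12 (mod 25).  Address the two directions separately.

(←) Suppose t³ ≡ 12 (mod 25). The only residue r in {0, …, 24} with r³ ≡ 12 (mod 25) is r = 8, so t ≡ 8 (mod 25).

(→) Suppose t ≡ 8 (mod 25). Write t = 25j + 8. Then (25j + 8)³ = 15625j³ + 15000j² + 4800j + 512 = 25(625j³ + 600j² + 192j + 20) + 12, so t³ ≡ 12 (mod 25).

Both directions hold.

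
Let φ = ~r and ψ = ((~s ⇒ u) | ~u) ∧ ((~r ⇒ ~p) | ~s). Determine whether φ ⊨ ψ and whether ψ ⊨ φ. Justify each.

Both directions fail.

Forward direction. This fails. Under s = T, r = F, p = T, u = F, the left side is true but the right side is false.

Converse. This fails. Under s = F, r = T, p = F, u = F, the left side is false but the right side is true.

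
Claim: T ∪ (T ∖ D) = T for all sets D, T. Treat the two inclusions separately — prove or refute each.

The two sets are equal.

(⟹) Let x ∈ T ∪ (T ∖ D). Then either x ∈ T and x ∉ D; or x ∈ D ∩ T. In each case x ∈ T, so T ∪ (T ∖ D) ⊆ T.

(⟸) Let x ∈ T. Then either x ∈ T and x ∉ D; or x ∈ D ∩ T. In each case x ∈ T ∪ (T ∖ D), so T ⊆ T ∪ (T ∖ D).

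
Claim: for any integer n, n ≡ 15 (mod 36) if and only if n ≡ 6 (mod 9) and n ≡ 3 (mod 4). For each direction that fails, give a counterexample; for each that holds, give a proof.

[⇒] Suppose n ≡ 15 (mod 36); write n = 36j + 15. Since 9 ∣ 36, reducing mod 9 gives n ≡ 15 ≡ 6 (mod 9); since 4 ∣ 36, reducing mod 4 gives n ≡ 15 ≡ 3 (mod 4).

[⇐] Conversely, if n ≡ 6 (mod 9) and n ≡ 3 (mod 4), then by the Chinese remainder theorem n ≡ 15 (mod 36). This is exactly n ≡ 15 (mod 36).

Both directions hold.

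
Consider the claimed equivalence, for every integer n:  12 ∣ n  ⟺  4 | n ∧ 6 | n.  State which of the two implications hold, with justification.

Equivalent; both directions hold.

Forward direction. If 12 ∣ n, write n = 12q. Since 12 = 3·4, n = 4·(3q), so 4 ∣ n; and since 12 = 2·6, n = 6·(2q), so 6 ∣ n.

Converse. Suppose 4 ∣ n and 6 ∣ n. Any common multiple of 4 and 6 is a multiple of their lcm; here lcm(4, 6) = 4·6/gcd(4, 6) = 24/2 = 12, so 12 ∣ n.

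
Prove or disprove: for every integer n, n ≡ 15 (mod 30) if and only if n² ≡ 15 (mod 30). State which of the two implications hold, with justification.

(⇒) Suppose n ≡ 15 (mod 30). Write n = 30j + 15. Then (30j + 15)² = 900j² + 900j + 225 = 30(30j² + 30j + 7) + 15, so n² ≡ 15 (mod 30).

(⇐) Conversely, suppose n² ≡ 15 (mod 30). The only residue r in {0, …, 29} with r² ≡ 15 (mod 30) is r = 15, so n ≡ 15 (mod 30).

Both directions hold; the statement is true.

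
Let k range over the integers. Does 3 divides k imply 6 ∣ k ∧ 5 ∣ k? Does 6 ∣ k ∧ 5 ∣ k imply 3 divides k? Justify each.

The forward direction fails; the converse holds.

(←) Suppose 6 ∣ k and 5 ∣ k. Any common multiple of 6 and 5 is a multiple of their lcm; here gcd(6, 5) = 1, so lcm(6, 5) = 6·5 = 30, so 30 ∣ k. Since 3 ∣ 30, it follows that 3 ∣ k.

(→) This fails: take k = 3. Certainly 3 ∣ 3, but 6 ∤ 3.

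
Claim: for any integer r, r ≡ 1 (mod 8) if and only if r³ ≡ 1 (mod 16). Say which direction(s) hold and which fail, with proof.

Only the reverse direction holds.

Forward direction. This fails: take r = 9. Then 9 ≡ 1 (mod 8), but 9³ = 729 ≡ 9 (mod 16), not 1.

Converse. The residues r modulo 16 with r³ ≡ 1 (mod 16) are exactly {1}, and each is ≡ 1 (mod 8).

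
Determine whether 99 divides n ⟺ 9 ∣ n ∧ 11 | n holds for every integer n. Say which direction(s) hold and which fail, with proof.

(⟹) If 99 ∣ n, write n = 99q. Since 99 = 11·9, n = 9·(11q), so 9 ∣ n; and since 99 = 9·11, n = 11·(9q), so 11 ∣ n.

(⟸) Suppose 9 ∣ n and 11 ∣ n. Any common multiple of 9 and 11 is a multiple of their lcm; here gcd(9, 11) = 1, so lcm(9, 11) = 9·11 = 99, so 99 ∣ n.

Equivalent; both directions hold.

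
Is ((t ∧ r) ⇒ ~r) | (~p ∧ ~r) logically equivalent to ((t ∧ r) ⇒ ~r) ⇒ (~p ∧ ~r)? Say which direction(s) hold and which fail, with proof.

Neither direction holds.

(→) This fails. Under t = F, r = T, p = F, the left side is true but the right side is false.

(←) This fails. Under t = T, r = T, p = F, the left side is false but the right side is true.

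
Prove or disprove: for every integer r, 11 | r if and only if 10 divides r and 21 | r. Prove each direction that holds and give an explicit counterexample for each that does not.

(⇒) This fails: take r = 11. Certainly 11 ∣ 11, but 10 ∤ 11.

(⇐) This fails: take r = 210. Both 10 ∣ 210 and 21 ∣ 210, yet 210 is not a multiple of 11 (since 210 = 19·11 + 1), so 11 ∤ 210.

(⇒) fails and (⇐) fails.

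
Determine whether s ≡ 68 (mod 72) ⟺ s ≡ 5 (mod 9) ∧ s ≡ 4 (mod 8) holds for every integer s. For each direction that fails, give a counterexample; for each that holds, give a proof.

Forward direction. Suppose s ≡ 68 (mod 72); write s = 72j + 68. Since 9 ∣ 72, reducing mod 9 gives s ≡ 68 ≡ 5 (mod 9); since 8 ∣ 72, reducing mod 8 gives s ≡ 68 ≡ 4 (mod 8).

Converse. If s ≡ 5 (mod 9) and s ≡ 4 (mod 8), then by the Chinese remainder theorem s ≡ 68 (mod 72). This is exactly s ≡ 68 (mod 72).

Equivalent; both directions hold.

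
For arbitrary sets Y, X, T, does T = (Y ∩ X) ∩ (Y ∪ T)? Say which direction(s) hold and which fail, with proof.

Neither inclusion holds.

(⊆) This inclusion fails. Take Y = ∅, X = ∅, T = {1}; then 1 ∈ T but 1 ∉ (Y ∩ X) ∩ (Y ∪ T).

(⊇) This inclusion fails. Take Y = {1}, X = {1}, T = ∅; then 1 ∈ (Y ∩ X) ∩ (Y ∪ T) but 1 ∉ T.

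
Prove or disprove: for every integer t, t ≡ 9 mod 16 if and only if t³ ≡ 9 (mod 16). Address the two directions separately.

(←) Suppose t³ ≡ 9 (mod 16). The only residue r in {0, …, 15} with r³ ≡ 9 (mod 16) is r = 9, so t ≡ 9 (mod 16).

(→) Suppose t ≡ 9 mod 16. Write t = 16j + 9. Then (16j + 9)³ = 4096j³ + 6912j² + 3888j + 729 = 16(256j³ + 432j² + 243j + 45) + 9, so t³ ≡ 9 (mod 16).

Both directions hold.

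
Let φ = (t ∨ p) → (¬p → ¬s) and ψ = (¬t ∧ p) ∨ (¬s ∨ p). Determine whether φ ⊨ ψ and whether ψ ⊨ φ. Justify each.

Not equivalent: only (⇐) holds.

[⇒] This fails. Under t = F, s = T, p = F, the left side is true but the right side is false.

[⇐] Assume the antecedent. If s is true, the antecedent forces (t = F, s = T, p = T) or (t = T, s = T, p = T), and (t ∨ p) → (¬p → ¬s) holds there. If s is false, (t ∨ p) → (¬p → ¬s) reduces to true regardless of the other variables. Either way (t ∨ p) → (¬p → ¬s) holds.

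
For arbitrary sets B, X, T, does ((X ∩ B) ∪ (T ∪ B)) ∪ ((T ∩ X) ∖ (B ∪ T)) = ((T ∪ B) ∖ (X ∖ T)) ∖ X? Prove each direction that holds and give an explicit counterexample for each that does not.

Only the reverse inclusion holds.

(⟹) This inclusion fails. Take B = {1}, X = {1}, T = ∅; then 1 ∈ ((X ∩ B) ∪ (T ∪ B)) ∪ ((T ∩ X) ∖ (B ∪ T)) but 1 ∉ ((T ∪ B) ∖ (X ∖ T)) ∖ X.

(⟸) Let x ∈ ((T ∪ B) ∖ (X ∖ T)) ∖ X. Then either x ∈ B and x ∉ X, T; or x ∈ T and x ∉ B, X; or x ∈ B ∩ T and x ∉ X. In each case x ∈ ((X ∩ B) ∪ (T ∪ B)) ∪ ((T ∩ X) ∖ (B ∪ T)), so ((T ∪ B) ∖ (X ∖ T)) ∖ X ⊆ ((X ∩ B) ∪ (T ∪ B)) ∪ ((T ∩ X) ∖ (B ∪ T)).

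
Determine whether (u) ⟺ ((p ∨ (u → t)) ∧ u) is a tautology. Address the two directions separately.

Only the reverse direction holds.

(⇒) This fails. Under t = F, u = T, p = F, the left side is true but the right side is false.

(⇐) Assume the antecedent. If t is true, the antecedent forces (t = T, u = T, p = F) or (t = T, u = T, p = T), and u holds there. If t is false, the antecedent forces (t = F, u = T, p = T), and u holds there. Either way u holds.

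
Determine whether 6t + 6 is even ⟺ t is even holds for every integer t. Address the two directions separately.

Only the converse holds.

(⇒) This fails: take t = 3. Then 6t + 6 = 24, which is even, yet t = 3 is odd, not even.

(⇐) Suppose t is even. Since 6 is even, 6t is even for every t, so 6t + 6 has the same parity as 6, which is even. Hence 6t + 6 is even.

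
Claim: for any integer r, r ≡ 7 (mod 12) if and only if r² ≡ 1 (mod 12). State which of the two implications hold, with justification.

The forward direction holds; the converse fails.

Forward direction. Suppose r ≡ 7 (mod 12). Write r = 12j + 7. Then (12j + 7)² = 144j² + 168j + 49 = 12(12j² + 14j + 4) + 1, so r² ≡ 1 (mod 12).

Converse. This fails: take r = 1. Then 1² = 1 ≡ 1 (mod 12), yet 1 ≡ 1 (mod 12), not 7.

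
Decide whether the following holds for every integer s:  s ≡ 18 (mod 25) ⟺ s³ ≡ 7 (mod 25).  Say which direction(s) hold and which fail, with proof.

[⇒] Suppose s ≡ 18 (mod 25). Write s = 25j + 18. Then (25j + 18)³ = 15625j³ + 33750j² + 24300j + 5832 = 25(625j³ + 1350j² + 972j + 233) + 7, so s³ ≡ 7 (mod 25).

[⇐] Conversely, suppose s³ ≡ 7 (mod 25). The only residue r in {0, …, 24} with r³ ≡ 7 (mod 25) is r = 18, so s ≡ 18 (mod 25).

Equivalent; both directions hold.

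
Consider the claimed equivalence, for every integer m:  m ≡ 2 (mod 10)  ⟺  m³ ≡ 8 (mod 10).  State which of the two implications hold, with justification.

(→) Suppose m ≡ 2 (mod 10). Write m = 10j + 2. Then (10j + 2)³ = 1000j³ + 600j² + 120j + 8 = 10(100j³ + 60j² + 12j) + 8, so m³ ≡ 8 (mod 10).

(←) Conversely, suppose m³ ≡ 8 (mod 10). The only residue r in {0, …, 9} with r³ ≡ 8 (mod 10) is r = 2, so m ≡ 2 (mod 10).

The biconditional holds.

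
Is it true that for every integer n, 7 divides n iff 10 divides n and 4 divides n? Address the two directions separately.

Forward direction. This fails: take n = 7. Certainly 7 ∣ 7, but 10 ∤ 7.

Converse. This fails: take n = 20. Both 10 ∣ 20 and 4 ∣ 20, yet 20 is not a multiple of 7 (since 20 = 2·7 + 6), so 7 ∤ 20.

Both directions fail.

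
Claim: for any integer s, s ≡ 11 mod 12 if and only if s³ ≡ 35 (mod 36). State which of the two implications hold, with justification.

(⟹) Suppose s ≡ 11 (mod 12). Working modulo 36, s ∈ {11, 23, 35}; for each such r, r³ ≡ 35 (mod 36).

(⟸) Conversely, the residues r modulo 36 with r³ ≡ 35 (mod 36) are exactly {11, 23, 35}, and each is ≡ 11 (mod 12).

Both directions hold; the statement is true.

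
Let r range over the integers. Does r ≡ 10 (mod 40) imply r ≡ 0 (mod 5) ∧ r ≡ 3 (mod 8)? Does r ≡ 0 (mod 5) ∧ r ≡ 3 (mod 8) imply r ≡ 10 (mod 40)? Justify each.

[⇒] This fails: r = 10 gives 10 ≡ 10 (mod 40) but 10 ≡ 2 (mod 8), so the conjunction on the right does not hold.

[⇐] This fails: r = 35 satisfies both congruences on the right (35 ≡ 0 mod 5 and 35 ≡ 3 mod 8) yet 35 ≡ 35 (mod 40), not 10.

(⇒) fails and (⇐) fails.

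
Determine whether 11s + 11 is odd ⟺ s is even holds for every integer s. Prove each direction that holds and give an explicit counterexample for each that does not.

(⇐) Suppose s is even; write s = 2j. Then 11s + 11 = 11·(2j) + 11 = 2·11j + 11, which is odd.

(⇒) Suppose 11s + 11 is odd. Since 11 is odd, 11s and s have the same parity, so 11s + 11 ≡ s + 11 (mod 2). As 11 is odd, 11s + 11 is odd exactly when s is even. Thus s is even.

Both directions hold; the statement is true.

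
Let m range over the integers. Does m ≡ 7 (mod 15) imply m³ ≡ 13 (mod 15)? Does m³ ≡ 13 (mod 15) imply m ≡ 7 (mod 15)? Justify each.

(⇒) Suppose m ≡ 7 (mod 15). Write m = 15j + 7. Then (15j + 7)³ = 3375j³ + 4725j² + 2205j + 343 = 15(225j³ + 315j² + 147j + 22) + 13, so m³ ≡ 13 (mod 15).

(⇐) Conversely, suppose m³ ≡ 13 (mod 15). The only residue r in {0, …, 14} with r³ ≡ 13 (mod 15) is r = 7, so m ≡ 7 (mod 15).

Both directions hold; the statement is true.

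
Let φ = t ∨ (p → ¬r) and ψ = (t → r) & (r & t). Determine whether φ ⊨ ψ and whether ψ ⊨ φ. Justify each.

(⇐) Assume the antecedent. If p is true, the antecedent forces (p = T, t = T, r = T), and t ∨ (p → ¬r) holds there. If p is false, t ∨ (p → ¬r) reduces to true regardless of the other variables. Either way t ∨ (p → ¬r) holds.

(⇒) This fails. Under p = F, t = F, r = F, the left side is true but the right side is false.

Only the converse holds.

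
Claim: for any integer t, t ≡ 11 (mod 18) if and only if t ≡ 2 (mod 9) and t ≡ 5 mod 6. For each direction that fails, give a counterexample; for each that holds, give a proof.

Both implications hold.

(⟹) Suppose t ≡ 11 (mod 18); write t = 18j + 11. Since 9 ∣ 18, reducing mod 9 gives t ≡ 11 ≡ 2 (mod 9); since 6 ∣ 18, reducing mod 6 gives t ≡ 11 ≡ 5 (mod 6).

(⟸) Conversely, if t ≡ 2 (mod 9) and t ≡ 5 (mod 6), then by the Chinese remainder theorem t ≡ 11 (mod 18). This is exactly t ≡ 11 (mod 18).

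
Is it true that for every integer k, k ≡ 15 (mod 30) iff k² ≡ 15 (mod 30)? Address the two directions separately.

[⇒] Suppose k ≡ 15 (mod 30). Write k = 30j + 15. Then (30j + 15)² = 900j² + 900j + 225 = 30(30j² + 30j + 7) + 15, so k² ≡ 15 (mod 30).

[⇐] Conversely, suppose k² ≡ 15 (mod 30). The only residue r in {0, …, 29} with r² ≡ 15 (mod 30) is r = 15, so k ≡ 15 (mod 30).

Equivalent; both directions hold.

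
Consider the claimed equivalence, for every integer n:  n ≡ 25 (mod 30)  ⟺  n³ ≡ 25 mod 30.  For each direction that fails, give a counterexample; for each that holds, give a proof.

Both directions hold; the statement is true.

[⇒] Suppose n ≡ 25 (mod 30). Write n = 30j + 25. Then (30j + 25)³ = 27000j³ + 67500j² + 56250j + 15625 = 30(900j³ + 2250j² + 1875j + 520) + 25, so n³ ≡ 25 (mod 30).

[⇐] Conversely, suppose n³ ≡ 25 (mod 30). The only residue r in {0, …, 29} with r³ ≡ 25 (mod 30) is r = 25, so n ≡ 25 (mod 30).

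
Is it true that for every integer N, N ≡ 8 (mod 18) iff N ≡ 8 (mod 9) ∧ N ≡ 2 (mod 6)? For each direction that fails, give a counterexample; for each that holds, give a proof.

Both directions hold.

(→) Suppose N ≡ 8 (mod 18); write N = 18j + 8. Since 9 ∣ 18, reducing mod 9 gives N ≡ 8 (mod 9); since 6 ∣ 18, reducing mod 6 gives N ≡ 8 ≡ 2 (mod 6).

(←) Conversely, if N ≡ 8 (mod 9) and N ≡ 2 (mod 6), then by the Chinese remainder theorem N ≡ 8 (mod 18). This is exactly N ≡ 8 (mod 18).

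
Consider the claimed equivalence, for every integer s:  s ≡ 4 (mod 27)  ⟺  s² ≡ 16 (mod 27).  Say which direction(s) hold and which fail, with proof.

(⇒) holds; (⇐) fails.

(→) Suppose s ≡ 4 (mod 27). Write s = 27j + 4. Then (27j + 4)² = 729j² + 216j + 16 = 27(27j² + 8j) + 16, so s² ≡ 16 (mod 27).

(←) This fails: take s = 23. Then 23² = 529 ≡ 16 (mod 27), yet 23 ≡ 23 (mod 27), not 4.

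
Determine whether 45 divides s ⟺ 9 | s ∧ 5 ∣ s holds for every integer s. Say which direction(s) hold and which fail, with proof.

Both directions hold; the statement is true.

[⇐] Suppose 9 ∣ s and 5 ∣ s. Any common multiple of 9 and 5 is a multiple of their lcm; here gcd(9, 5) = 1, so lcm(9, 5) = 9·5 = 45, so 45 ∣ s.

[⇒] If 45 ∣ s, write s = 45q. Since 45 = 5·9, s = 9·(5q), so 9 ∣ s; and since 45 = 9·5, s = 5·(9q), so 5 ∣ s.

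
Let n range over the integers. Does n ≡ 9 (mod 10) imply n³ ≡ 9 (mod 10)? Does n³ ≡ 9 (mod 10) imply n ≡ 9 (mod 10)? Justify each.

Both directions hold; the statement is true.

(→) Suppose n ≡ 9 (mod 10). Write n = 10j + 9. Then (10j + 9)³ = 1000j³ + 2700j² + 2430j + 729 = 10(100j³ + 270j² + 243j + 72) + 9, so n³ ≡ 9 (mod 10).

(←) Conversely, suppose n³ ≡ 9 (mod 10). The only residue r in {0, …, 9} with r³ ≡ 9 (mod 10) is r = 9, so n ≡ 9 (mod 10).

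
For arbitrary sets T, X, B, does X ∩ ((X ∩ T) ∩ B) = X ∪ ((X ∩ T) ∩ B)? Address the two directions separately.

(⟹) Let x ∈ X ∩ ((X ∩ T) ∩ B). Then x ∈ T ∩ X ∩ B, from which x ∈ X ∪ ((X ∩ T) ∩ B).

(⟸) This inclusion fails. Take T = ∅, X = {1}, B = ∅; then 1 ∈ X ∪ ((X ∩ T) ∩ B) but 1 ∉ X ∩ ((X ∩ T) ∩ B).

Only the forward inclusion holds.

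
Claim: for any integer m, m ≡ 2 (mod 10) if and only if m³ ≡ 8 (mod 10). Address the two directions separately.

(⟹) Suppose m ≡ 2 (mod 10). Write m = 10j + 2. Then (10j + 2)³ = 1000j³ + 600j² + 120j + 8 = 10(100j³ + 60j² + 12j) + 8, so m³ ≡ 8 (mod 10).

(⟸) For the converse, argue contrapositively. If m ≢ 2 (mod 10), then m is congruent to one of 0, 1, 3, 4, 5, 6, 7, 8, 9 modulo 10, and these give m³ ≡ 0, 1, 7, 4, 5, 6, 3, 2, 9 respectively — never 8.

Both implications hold.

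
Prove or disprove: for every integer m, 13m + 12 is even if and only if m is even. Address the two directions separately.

(⟹) Suppose 13m + 12 is even. Since 13 is odd, 13m and m have the same parity, so 13m + 12 ≡ m + 12 (mod 2). As 12 is even, 13m + 12 is even exactly when m is even. Thus m is even.

(⟸) Conversely, suppose m is even; write m = 2j. Then 13m + 12 = 13·(2j) + 12 = 2·13j + 12, which is even.

Both directions hold.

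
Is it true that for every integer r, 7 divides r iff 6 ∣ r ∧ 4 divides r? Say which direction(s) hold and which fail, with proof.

Both directions fail.

(→) This fails: take r = 7. Certainly 7 ∣ 7, but 6 ∤ 7.

(←) This fails: take r = 12. Both 6 ∣ 12 and 4 ∣ 12, yet 12 is not a multiple of 7 (since 12 = 1·7 + 5), so 7 ∤ 12.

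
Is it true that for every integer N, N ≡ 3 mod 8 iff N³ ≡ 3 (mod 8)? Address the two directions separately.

(→) Suppose N ≡ 3 mod 8. Write N = 8j + 3. Then (8j + 3)³ = 512j³ + 576j² + 216j + 27 = 8(64j³ + 72j² + 27j + 3) + 3, so N³ ≡ 3 (mod 8).

(←) For the converse, argue contrapositively. If N ≢ 3 (mod 8), then N is congruent to one of 0, 1, 2, 4, 5, 6, 7 modulo 8, and these give N³ ≡ 0, 1, 0, 0, 5, 0, 7 respectively — never 3.

The biconditional holds.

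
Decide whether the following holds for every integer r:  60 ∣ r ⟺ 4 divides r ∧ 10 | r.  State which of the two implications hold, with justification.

Only the forward direction holds.

(⇒) If 60 ∣ r, write r = 60q. Since 60 = 15·4, r = 4·(15q), so 4 ∣ r; and since 60 = 6·10, r = 10·(6q), so 10 ∣ r.

(⇐) This fails: take r = 20. Both 4 ∣ 20 and 10 ∣ 20, yet 20 is not a multiple of 60 (since 20 = 0·60 + 20), so 60 ∤ 20.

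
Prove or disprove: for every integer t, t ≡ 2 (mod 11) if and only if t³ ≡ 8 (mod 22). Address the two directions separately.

The forward direction fails; the converse holds.

(←) The residues r modulo 22 with r³ ≡ 8 (mod 22) are exactly {2}, and each is ≡ 2 (mod 11).

(→) This fails: take t = 13. Then 13 ≡ 2 (mod 11), but 13³ = 2197 ≡ 19 (mod 22), not 8.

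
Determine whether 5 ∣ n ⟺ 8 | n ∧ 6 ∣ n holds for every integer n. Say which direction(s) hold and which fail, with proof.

(⟹) This fails: take n = 5. Certainly 5 ∣ 5, but 8 ∤ 5.

(⟸) This fails: take n = 24. Both 8 ∣ 24 and 6 ∣ 24, yet 24 is not a multiple of 5 (since 24 = 4·5 + 4), so 5 ∤ 24.

Neither direction holds.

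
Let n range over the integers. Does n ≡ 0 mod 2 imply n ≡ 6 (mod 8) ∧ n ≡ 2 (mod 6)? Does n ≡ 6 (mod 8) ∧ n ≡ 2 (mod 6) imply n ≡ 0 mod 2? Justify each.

Not equivalent: only (⇐) holds.

(⇒) This fails: n = 0 gives 0 ≡ 0 (mod 2) but 0 ≡ 0 (mod 8), so the conjunction on the right does not hold.

(⇐) Conversely, if n ≡ 6 (mod 8) and n ≡ 2 (mod 6), then by the Chinese remainder theorem n ≡ 14 (mod 24). Since 14 ≡ 0 (mod 2) and 2 ∣ 24, we get n ≡ 0 (mod 2).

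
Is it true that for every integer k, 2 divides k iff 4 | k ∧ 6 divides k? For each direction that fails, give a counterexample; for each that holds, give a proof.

(⇒) This fails: take k = 2. Certainly 2 ∣ 2, but 4 ∤ 2.

(⇐) Suppose 4 ∣ k and 6 ∣ k. Any common multiple of 4 and 6 is a multiple of their lcm; here lcm(4, 6) = 4·6/gcd(4, 6) = 24/2 = 12, so 12 ∣ k. Since 2 ∣ 12, it follows that 2 ∣ k.

Only the reverse direction holds.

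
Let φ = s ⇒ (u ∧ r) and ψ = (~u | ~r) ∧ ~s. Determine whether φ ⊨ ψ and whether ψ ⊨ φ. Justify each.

Only the reverse direction holds.

(→) This fails. Under u = T, s = F, r = T, the left side is true but the right side is false.

(←) Assume the antecedent. If u is true, the antecedent forces (u = T, s = F, r = F), and s ⇒ (u ∧ r) holds there. If u is false, the antecedent forces (u = F, s = F, r = F) or (u = F, s = F, r = T), and s ⇒ (u ∧ r) holds there. Either way s ⇒ (u ∧ r) holds.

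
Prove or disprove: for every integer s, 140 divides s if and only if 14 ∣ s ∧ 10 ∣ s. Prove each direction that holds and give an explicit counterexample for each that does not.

Forward direction. If 140 ∣ s, write s = 140q. Since 140 = 10·14, s = 14·(10q), so 14 ∣ s; and since 140 = 14·10, s = 10·(14q), so 10 ∣ s.

Converse. This fails: take s = 70. Both 14 ∣ 70 and 10 ∣ 70, yet 70 is not a multiple of 140 (since 70 = 0·140 + 70), so 140 ∤ 70.

Not equivalent: only (⇒) holds.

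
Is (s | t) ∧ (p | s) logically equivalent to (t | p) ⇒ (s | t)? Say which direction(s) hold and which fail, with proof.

(⟹) Assume the antecedent. If t is true, (t | p) ⇒ (s | t) reduces to true regardless of the other variables. If t is false, the antecedent forces (t = F, p = F, s = T) or (t = F, p = T, s = T), and (t | p) ⇒ (s | t) holds there. Either way (t | p) ⇒ (s | t) holds.

(⟸) This fails. Under t = F, p = F, s = F, the left side is false but the right side is true.

(⇒) holds; (⇐) fails.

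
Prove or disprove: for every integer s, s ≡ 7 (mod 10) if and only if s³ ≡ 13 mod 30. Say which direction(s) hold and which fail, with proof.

(⇐) The residues r modulo 30 with r³ ≡ 13 (mod 30) are exactly {7}, and each is ≡ 7 (mod 10).

(⇒) This fails: take s = 17. Then 17 ≡ 7 (mod 10), but 17³ = 4913 ≡ 23 (mod 30), not 13.

Not equivalent: only (⇐) holds.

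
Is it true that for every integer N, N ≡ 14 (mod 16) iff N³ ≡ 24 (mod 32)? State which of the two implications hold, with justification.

(⇒) holds; (⇐) fails.

(⟹) Suppose N ≡ 14 (mod 16). Working modulo 32, N ∈ {14, 30}; for each such r, r³ ≡ 24 (mod 32).

(⟸) This fails: take N = 6. Then 6³ = 216 ≡ 24 (mod 32), yet 6 ≡ 6 (mod 16), not 14.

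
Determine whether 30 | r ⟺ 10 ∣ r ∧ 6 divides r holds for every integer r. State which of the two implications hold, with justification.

Both directions hold; the statement is true.

(→) If 30 ∣ r, write r = 30q. Since 30 = 3·10, r = 10·(3q), so 10 ∣ r; and since 30 = 5·6, r = 6·(5q), so 6 ∣ r.

(←) Suppose 10 ∣ r and 6 ∣ r. Any common multiple of 10 and 6 is a multiple of their lcm; here lcm(10, 6) = 10·6/gcd(10, 6) = 60/2 = 30, so 30 ∣ r.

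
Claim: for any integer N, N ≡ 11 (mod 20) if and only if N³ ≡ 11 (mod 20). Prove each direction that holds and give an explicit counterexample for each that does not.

Equivalent; both directions hold.

[⇒] Suppose N ≡ 11 (mod 20). Write N = 20j + 11. Then (20j + 11)³ = 8000j³ + 13200j² + 7260j + 1331 = 20(400j³ + 660j² + 363j + 66) + 11, so N³ ≡ 11 (mod 20).

[⇐] Conversely, suppose N³ ≡ 11 (mod 20). The only residue r in {0, …, 19} with r³ ≡ 11 (mod 20) is r = 11, so N ≡ 11 (mod 20).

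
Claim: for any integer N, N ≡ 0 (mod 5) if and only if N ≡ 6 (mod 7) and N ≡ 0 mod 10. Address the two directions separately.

Not equivalent: only (⇐) holds.

[⇒] This fails: N = 0 gives 0 ≡ 0 (mod 5) but 0 ≡ 0 (mod 7), so the conjunction on the right does not hold.

[⇐] Conversely, if N ≡ 6 (mod 7) and N ≡ 0 (mod 10), then by the Chinese remainder theorem N ≡ 20 (mod 70). Since 20 ≡ 0 (mod 5) and 5 ∣ 70, we get N ≡ 0 (mod 5).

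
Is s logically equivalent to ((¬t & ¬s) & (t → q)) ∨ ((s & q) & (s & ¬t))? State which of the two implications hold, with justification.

(⟹) This fails. Under t = F, q = F, s = T, the left side is true but the right side is false.

(⟸) This fails. Under t = F, q = F, s = F, the left side is false but the right side is true.

Neither direction holds.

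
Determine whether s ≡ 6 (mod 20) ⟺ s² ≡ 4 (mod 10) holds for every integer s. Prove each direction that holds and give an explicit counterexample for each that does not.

Neither implication holds.

Forward direction. This fails: take s = 6. Then 6 ≡ 6 (mod 20), but 6² = 36 ≡ 6 (mod 10), not 4.

Converse. This fails: take s = 2. Then 2² = 4 ≡ 4 (mod 10), yet 2 ≡ 2 (mod 20), not 6.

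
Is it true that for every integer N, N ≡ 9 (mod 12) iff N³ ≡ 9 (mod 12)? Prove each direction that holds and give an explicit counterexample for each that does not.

The biconditional holds.

(→) Suppose N ≡ 9 (mod 12). Write N = 12j + 9. Then (12j + 9)³ = 1728j³ + 3888j² + 2916j + 729 = 12(144j³ + 324j² + 243j + 60) + 9, so N³ ≡ 9 (mod 12).

(←) Conversely, suppose N³ ≡ 9 (mod 12). The only residue r in {0, …, 11} with r³ ≡ 9 (mod 12) is r = 9, so N ≡ 9 (mod 12).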